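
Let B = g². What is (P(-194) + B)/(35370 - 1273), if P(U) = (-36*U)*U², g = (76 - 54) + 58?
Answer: 262856224/34097 ≈ 7709.1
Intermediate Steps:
g = 80 (g = 22 + 58 = 80)
P(U) = -36*U³
B = 6400 (B = 80² = 6400)
(P(-194) + B)/(35370 - 1273) = (-36*(-194)³ + 6400)/(35370 - 1273) = (-36*(-7301384) + 6400)/34097 = (262849824 + 6400)*(1/34097) = 262856224*(1/34097) = 262856224/34097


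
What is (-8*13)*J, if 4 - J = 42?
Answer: 3952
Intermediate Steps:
J = -38 (J = 4 - 1*42 = 4 - 42 = -38)
(-8*13)*J = -8*13*(-38) = -104*(-38) = 3952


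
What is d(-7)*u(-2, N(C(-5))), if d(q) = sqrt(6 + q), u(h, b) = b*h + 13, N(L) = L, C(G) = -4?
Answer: 21*I ≈ 21.0*I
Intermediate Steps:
u(h, b) = 13 + b*h
d(-7)*u(-2, N(C(-5))) = sqrt(6 - 7)*(13 - 4*(-2)) = sqrt(-1)*(13 + 8) = I*21 = 21*I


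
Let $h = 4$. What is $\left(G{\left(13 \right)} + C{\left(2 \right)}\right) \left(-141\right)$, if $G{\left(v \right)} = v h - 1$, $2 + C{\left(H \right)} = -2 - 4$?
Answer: $-6063$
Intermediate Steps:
$C{\left(H \right)} = -8$ ($C{\left(H \right)} = -2 - 6 = -8$)
$G{\left(v \right)} = -1 + 4 v$ ($G{\left(v \right)} = v 4 - 1 = 4 v - 1 = -1 + 4 v$)
$\left(G{\left(13 \right)} + C{\left(2 \right)}\right) \left(-141\right) = \left(\left(-1 + 4 \cdot 13\right) - 8\right) \left(-141\right) = \left(\left(-1 + 52\right) - 8\right) \left(-141\right) = \left(51 - 8\right) \left(-141\right) = 43 \left(-141\right) = -6063$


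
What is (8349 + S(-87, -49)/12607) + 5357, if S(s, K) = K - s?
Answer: 172791580/12607 ≈ 13706.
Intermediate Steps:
(8349 + S(-87, -49)/12607) + 5357 = (8349 + (-49 - 1*(-87))/12607) + 5357 = (8349 + (-49 + 87)*(1/12607)) + 5357 = (8349 + 38*(1/12607)) + 5357 = (8349 + 38/12607) + 5357 = 105255881/12607 + 5357 = 172791580/12607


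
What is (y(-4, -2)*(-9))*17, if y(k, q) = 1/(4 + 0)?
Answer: -153/4 ≈ -38.250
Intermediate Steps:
y(k, q) = ¼ (y(k, q) = 1/4 = ¼)
(y(-4, -2)*(-9))*17 = ((¼)*(-9))*17 = -9/4*17 = -153/4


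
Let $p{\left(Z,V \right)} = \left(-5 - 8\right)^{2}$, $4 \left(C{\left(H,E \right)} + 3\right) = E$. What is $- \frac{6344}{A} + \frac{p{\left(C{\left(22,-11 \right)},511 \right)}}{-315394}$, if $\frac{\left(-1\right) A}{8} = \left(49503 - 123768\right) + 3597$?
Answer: $- \frac{10078859}{857240892} \approx -0.011757$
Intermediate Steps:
$C{\left(H,E \right)} = -3 + \frac{E}{4}$
$A = 565344$ ($A = - 8 \left(\left(49503 - 123768\right) + 3597\right) = - 8 \left(-74265 + 3597\right) = \left(-8\right) \left(-70668\right) = 565344$)
$p{\left(Z,V \right)} = 169$ ($p{\left(Z,V \right)} = \left(-13\right)^{2} = 169$)
$- \frac{6344}{A} + \frac{p{\left(C{\left(22,-11 \right)},511 \right)}}{-315394} = - \frac{6344}{565344} + \frac{169}{-315394} = \left(-6344\right) \frac{1}{565344} + 169 \left(- \frac{1}{315394}\right) = - \frac{61}{5436} - \frac{169}{315394} = - \frac{10078859}{857240892}$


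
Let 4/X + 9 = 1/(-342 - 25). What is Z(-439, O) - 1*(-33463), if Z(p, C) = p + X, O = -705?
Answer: 27277457/826 ≈ 33024.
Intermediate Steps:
X = -367/826 (X = 4/(-9 + 1/(-342 - 25)) = 4/(-9 + 1/(-367)) = 4/(-9 - 1/367) = 4/(-3304/367) = 4*(-367/3304) = -367/826 ≈ -0.44431)
Z(p, C) = -367/826 + p (Z(p, C) = p - 367/826 = -367/826 + p)
Z(-439, O) - 1*(-33463) = (-367/826 - 439) - 1*(-33463) = -362981/826 + 33463 = 27277457/826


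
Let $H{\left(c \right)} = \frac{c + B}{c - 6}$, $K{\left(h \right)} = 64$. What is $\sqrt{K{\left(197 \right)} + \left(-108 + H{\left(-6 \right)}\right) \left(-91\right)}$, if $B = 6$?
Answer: $2 \sqrt{2473} \approx 99.458$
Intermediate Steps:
$H{\left(c \right)} = \frac{6 + c}{-6 + c}$ ($H{\left(c \right)} = \frac{c + 6}{c - 6} = \frac{6 + c}{-6 + c}$)
$\sqrt{K{\left(197 \right)} + \left(-108 + H{\left(-6 \right)}\right) \left(-91\right)} = \sqrt{64 + \left(-108 + \frac{6 - 6}{-6 - 6}\right) \left(-91\right)} = \sqrt{64 + \left(-108 + \frac{1}{-12} \cdot 0\right) \left(-91\right)} = \sqrt{64 + \left(-108 - 0\right) \left(-91\right)} = \sqrt{64 + \left(-108 + 0\right) \left(-91\right)} = \sqrt{64 - -9828} = \sqrt{64 + 9828} = \sqrt{9892} = 2 \sqrt{2473}$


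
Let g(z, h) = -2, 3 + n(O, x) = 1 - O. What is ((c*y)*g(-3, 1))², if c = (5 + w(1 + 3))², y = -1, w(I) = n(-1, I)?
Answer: 1024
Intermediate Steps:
n(O, x) = -2 - O (n(O, x) = -3 + (1 - O) = -2 - O)
w(I) = -1 (w(I) = -2 - 1*(-1) = -2 + 1 = -1)
c = 16 (c = (5 - 1)² = 4² = 16)
((c*y)*g(-3, 1))² = ((16*(-1))*(-2))² = (-16*(-2))² = 32² = 1024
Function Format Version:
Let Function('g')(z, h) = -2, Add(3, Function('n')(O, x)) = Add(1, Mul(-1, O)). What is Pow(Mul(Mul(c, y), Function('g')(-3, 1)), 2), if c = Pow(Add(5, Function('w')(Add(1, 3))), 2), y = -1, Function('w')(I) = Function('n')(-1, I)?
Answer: 1024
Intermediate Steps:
Function('n')(O, x) = Add(-2, Mul(-1, O)) (Function('n')(O, x) = Add(-3, Add(1, Mul(-1, O))) = Add(-2, Mul(-1, O)))
Function('w')(I) = -1 (Function('w')(I) = Add(-2, Mul(-1, -1)) = Add(-2, 1) = -1)
c = 16 (c = Pow(Add(5, -1), 2) = Pow(4, 2) = 16)
Pow(Mul(Mul(c, y), Function('g')(-3, 1)), 2) = Pow(Mul(Mul(16, -1), -2), 2) = Pow(Mul(-16, -2), 2) = Pow(32, 2) = 1024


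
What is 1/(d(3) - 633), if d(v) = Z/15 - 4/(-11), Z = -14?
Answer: -165/104539 ≈ -0.0015784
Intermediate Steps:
d(v) = -94/165 (d(v) = -14/15 - 4/(-11) = -14*1/15 - 4*(-1/11) = -14/15 + 4/11 = -94/165)
1/(d(3) - 633) = 1/(-94/165 - 633) = 1/(-104539/165) = -165/104539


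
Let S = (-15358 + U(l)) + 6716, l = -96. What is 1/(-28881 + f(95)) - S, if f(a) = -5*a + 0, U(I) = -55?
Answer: 255309131/29356 ≈ 8697.0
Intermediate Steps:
S = -8697 (S = (-15358 - 55) + 6716 = -15413 + 6716 = -8697)
f(a) = -5*a
1/(-28881 + f(95)) - S = 1/(-28881 - 5*95) - 1*(-8697) = 1/(-28881 - 475) + 8697 = 1/(-29356) + 8697 = -1/29356 + 8697 = 255309131/29356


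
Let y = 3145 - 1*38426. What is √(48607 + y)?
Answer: √13326 ≈ 115.44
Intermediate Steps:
y = -35281 (y = 3145 - 38426 = -35281)
√(48607 + y) = √(48607 - 35281) = √13326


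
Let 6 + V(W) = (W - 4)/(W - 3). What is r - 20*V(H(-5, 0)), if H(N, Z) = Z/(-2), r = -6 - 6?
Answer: 244/3 ≈ 81.333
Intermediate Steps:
r = -12
H(N, Z) = -Z/2 (H(N, Z) = Z*(-½) = -Z/2)
V(W) = -6 + (-4 + W)/(-3 + W) (V(W) = -6 + (W - 4)/(W - 3) = -6 + (-4 + W)/(-3 + W))
r - 20*V(H(-5, 0)) = -12 - 20*(14 - (-5)*0/2)/(-3 - ½*0) = -12 - 20*(14 - 5*0)/(-3 + 0) = -12 - 20*(14 + 0)/(-3) = -12 - (-20)*14/3 = -12 - 20*(-14/3) = -12 + 280/3 = 244/3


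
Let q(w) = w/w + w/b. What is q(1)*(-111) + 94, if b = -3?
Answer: 20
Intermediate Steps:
q(w) = 1 - w/3 (q(w) = w/w + w/(-3) = 1 + w*(-⅓) = 1 - w/3)
q(1)*(-111) + 94 = (1 - ⅓*1)*(-111) + 94 = (1 - ⅓)*(-111) + 94 = (⅔)*(-111) + 94 = -74 + 94 = 20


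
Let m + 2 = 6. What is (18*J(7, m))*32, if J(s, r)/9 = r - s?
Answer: -15552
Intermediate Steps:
m = 4 (m = -2 + 6 = 4)
J(s, r) = -9*s + 9*r (J(s, r) = 9*(r - s) = -9*s + 9*r)
(18*J(7, m))*32 = (18*(-9*7 + 9*4))*32 = (18*(-63 + 36))*32 = (18*(-27))*32 = -486*32 = -15552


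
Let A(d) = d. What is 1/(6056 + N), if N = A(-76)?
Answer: 1/5980 ≈ 0.00016722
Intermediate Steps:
N = -76
1/(6056 + N) = 1/(6056 - 76) = 1/5980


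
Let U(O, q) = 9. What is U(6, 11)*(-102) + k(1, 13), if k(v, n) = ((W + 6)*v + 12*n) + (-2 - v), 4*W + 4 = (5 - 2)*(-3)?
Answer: -3049/4 ≈ -762.25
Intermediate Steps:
W = -13/4 (W = -1 + ((5 - 2)*(-3))/4 = -1 + (3*(-3))/4 = -1 + (¼)*(-9) = -1 - 9/4 = -13/4 ≈ -3.2500)
k(v, n) = -2 + 12*n + 7*v/4 (k(v, n) = ((-13/4 + 6)*v + 12*n) + (-2 - v) = (11*v/4 + 12*n) + (-2 - v) = (12*n + 11*v/4) + (-2 - v) = -2 + 12*n + 7*v/4)
U(6, 11)*(-102) + k(1, 13) = 9*(-102) + (-2 + 12*13 + (7/4)*1) = -918 + (-2 + 156 + 7/4) = -918 + 623/4 = -3049/4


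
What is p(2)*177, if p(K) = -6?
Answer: -1062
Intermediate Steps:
p(2)*177 = -6*177 = -1062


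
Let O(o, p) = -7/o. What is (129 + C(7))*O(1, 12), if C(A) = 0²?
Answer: -903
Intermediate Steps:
C(A) = 0
(129 + C(7))*O(1, 12) = (129 + 0)*(-7/1) = 129*(-7*1) = 129*(-7) = -903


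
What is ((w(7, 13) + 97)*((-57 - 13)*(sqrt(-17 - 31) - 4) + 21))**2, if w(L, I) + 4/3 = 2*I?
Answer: -19264201775/9 - 22456406000*I*sqrt(3)/9 ≈ -2.1405e+9 - 4.3217e+9*I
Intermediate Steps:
w(L, I) = -4/3 + 2*I
((w(7, 13) + 97)*((-57 - 13)*(sqrt(-17 - 31) - 4) + 21))**2 = (((-4/3 + 2*13) + 97)*((-57 - 13)*(sqrt(-17 - 31) - 4) + 21))**2 = (((-4/3 + 26) + 97)*(-70*(sqrt(-48) - 4) + 21))**2 = ((74/3 + 97)*(-70*(4*I*sqrt(3) - 4) + 21))**2 = (365*(-70*(-4 + 4*I*sqrt(3)) + 21)/3)**2 = (365*((280 - 280*I*sqrt(3)) + 21)/3)**2 = (365*(301 - 280*I*sqrt(3))/3)**2 = (109865/3 - 102200*I*sqrt(3)/3)**2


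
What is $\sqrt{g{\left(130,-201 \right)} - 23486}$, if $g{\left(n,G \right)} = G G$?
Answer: $\sqrt{16915} \approx 130.06$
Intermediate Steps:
$g{\left(n,G \right)} = G^{2}$
$\sqrt{g{\left(130,-201 \right)} - 23486} = \sqrt{\left(-201\right)^{2} - 23486} = \sqrt{40401 - 23486} = \sqrt{16915}$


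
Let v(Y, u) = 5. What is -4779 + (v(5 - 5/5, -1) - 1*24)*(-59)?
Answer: -3658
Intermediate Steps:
-4779 + (v(5 - 5/5, -1) - 1*24)*(-59) = -4779 + (5 - 1*24)*(-59) = -4779 + (5 - 24)*(-59) = -4779 - 19*(-59) = -4779 + 1121 = -3658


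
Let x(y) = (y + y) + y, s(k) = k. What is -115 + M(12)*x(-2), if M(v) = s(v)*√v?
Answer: -115 - 144*√3 ≈ -364.42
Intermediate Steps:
x(y) = 3*y (x(y) = 2*y + y = 3*y)
M(v) = v^(3/2) (M(v) = v*√v = v^(3/2))
-115 + M(12)*x(-2) = -115 + 12^(3/2)*(3*(-2)) = -115 + (24*√3)*(-6) = -115 - 144*√3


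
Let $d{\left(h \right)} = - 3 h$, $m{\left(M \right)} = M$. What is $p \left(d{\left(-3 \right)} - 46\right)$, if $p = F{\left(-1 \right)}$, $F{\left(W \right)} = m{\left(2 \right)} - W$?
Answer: $-111$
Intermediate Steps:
$F{\left(W \right)} = 2 - W$
$p = 3$ ($p = 2 - -1 = 2 + 1 = 3$)
$p \left(d{\left(-3 \right)} - 46\right) = 3 \left(\left(-3\right) \left(-3\right) - 46\right) = 3 \left(9 - 46\right) = 3 \left(-37\right) = -111$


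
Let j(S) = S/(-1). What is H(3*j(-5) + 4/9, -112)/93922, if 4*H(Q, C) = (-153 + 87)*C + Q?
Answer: 66667/3381192 ≈ 0.019717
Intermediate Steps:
j(S) = -S (j(S) = S*(-1) = -S)
H(Q, C) = -33*C/2 + Q/4 (H(Q, C) = ((-153 + 87)*C + Q)/4 = (-66*C + Q)/4 = (Q - 66*C)/4 = -33*C/2 + Q/4)
H(3*j(-5) + 4/9, -112)/93922 = (-33/2*(-112) + (3*(-1*(-5)) + 4/9)/4)/93922 = (1848 + (3*5 + 4*(1/9))/4)*(1/93922) = (1848 + (15 + 4/9)/4)*(1/93922) = (1848 + (1/4)*(139/9))*(1/93922) = (1848 + 139/36)*(1/93922) = (66667/36)*(1/93922) = 66667/3381192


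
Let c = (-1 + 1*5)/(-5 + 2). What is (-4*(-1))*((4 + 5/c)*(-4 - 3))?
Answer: -7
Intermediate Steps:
c = -4/3 (c = (-1 + 5)/(-3) = 4*(-⅓) = -4/3 ≈ -1.3333)
(-4*(-1))*((4 + 5/c)*(-4 - 3)) = (-4*(-1))*((4 + 5/(-4/3))*(-4 - 3)) = 4*((4 + 5*(-¾))*(-7)) = 4*((4 - 15/4)*(-7)) = 4*((¼)*(-7)) = 4*(-7/4) = -7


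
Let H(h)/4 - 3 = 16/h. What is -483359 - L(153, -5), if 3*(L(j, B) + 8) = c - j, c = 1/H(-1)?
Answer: -75394799/156 ≈ -4.8330e+5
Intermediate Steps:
H(h) = 12 + 64/h (H(h) = 12 + 4*(16/h) = 12 + 64/h)
c = -1/52 (c = 1/(12 + 64/(-1)) = 1/(12 + 64*(-1)) = 1/(12 - 64) = 1/(-52) = -1/52 ≈ -0.019231)
L(j, B) = -1249/156 - j/3 (L(j, B) = -8 + (-1/52 - j)/3 = -8 + (-1/156 - j/3) = -1249/156 - j/3)
-483359 - L(153, -5) = -483359 - (-1249/156 - 1/3*153) = -483359 - (-1249/156 - 51) = -483359 - 1*(-9205/156) = -483359 + 9205/156 = -75394799/156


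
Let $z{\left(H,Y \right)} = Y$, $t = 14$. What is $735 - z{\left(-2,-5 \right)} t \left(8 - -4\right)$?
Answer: $1575$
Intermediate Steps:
$735 - z{\left(-2,-5 \right)} t \left(8 - -4\right) = 735 - \left(-5\right) 14 \left(8 - -4\right) = 735 - - 70 \left(8 + 4\right) = 735 - \left(-70\right) 12 = 735 - -840 = 735 + 840 = 1575$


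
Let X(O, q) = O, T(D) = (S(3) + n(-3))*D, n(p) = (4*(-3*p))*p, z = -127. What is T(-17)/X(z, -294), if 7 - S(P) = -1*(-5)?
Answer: -1802/127 ≈ -14.189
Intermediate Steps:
n(p) = -12*p² (n(p) = (-12*p)*p = -12*p²)
S(P) = 2 (S(P) = 7 - (-1)*(-5) = 7 - 1*5 = 7 - 5 = 2)
T(D) = -106*D (T(D) = (2 - 12*(-3)²)*D = (2 - 12*9)*D = (2 - 108)*D = -106*D)
T(-17)/X(z, -294) = -106*(-17)/(-127) = 1802*(-1/127) = -1802/127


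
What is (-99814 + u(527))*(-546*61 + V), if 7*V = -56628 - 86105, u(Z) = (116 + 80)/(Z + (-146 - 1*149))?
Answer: 2176001642625/406 ≈ 5.3596e+9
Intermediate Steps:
u(Z) = 196/(-295 + Z) (u(Z) = 196/(Z + (-146 - 149)) = 196/(Z - 295) = 196/(-295 + Z))
V = -142733/7 (V = (-56628 - 86105)/7 = (1/7)*(-142733) = -142733/7 ≈ -20390.)
(-99814 + u(527))*(-546*61 + V) = (-99814 + 196/(-295 + 527))*(-546*61 - 142733/7) = (-99814 + 196/232)*(-33306 - 142733/7) = (-99814 + 196*(1/232))*(-375875/7) = (-99814 + 49/58)*(-375875/7) = -5789163/58*(-375875/7) = 2176001642625/406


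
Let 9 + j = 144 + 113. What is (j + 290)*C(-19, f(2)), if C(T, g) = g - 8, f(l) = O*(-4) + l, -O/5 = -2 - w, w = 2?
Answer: -46268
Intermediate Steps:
O = 20 (O = -5*(-2 - 1*2) = -5*(-2 - 2) = -5*(-4) = 20)
f(l) = -80 + l (f(l) = 20*(-4) + l = -80 + l)
j = 248 (j = -9 + (144 + 113) = -9 + 257 = 248)
C(T, g) = -8 + g
(j + 290)*C(-19, f(2)) = (248 + 290)*(-8 + (-80 + 2)) = 538*(-8 - 78) = 538*(-86) = -46268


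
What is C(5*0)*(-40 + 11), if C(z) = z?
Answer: 0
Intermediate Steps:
C(5*0)*(-40 + 11) = (5*0)*(-40 + 11) = 0*(-29) = 0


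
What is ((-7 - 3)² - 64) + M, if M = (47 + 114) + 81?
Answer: 278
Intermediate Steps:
M = 242 (M = 161 + 81 = 242)
((-7 - 3)² - 64) + M = ((-7 - 3)² - 64) + 242 = ((-10)² - 64) + 242 = (100 - 64) + 242 = 36 + 242 = 278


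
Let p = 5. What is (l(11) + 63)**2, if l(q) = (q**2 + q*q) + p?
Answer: 96100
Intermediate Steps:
l(q) = 5 + 2*q**2 (l(q) = (q**2 + q*q) + 5 = (q**2 + q**2) + 5 = 2*q**2 + 5 = 5 + 2*q**2)
(l(11) + 63)**2 = ((5 + 2*11**2) + 63)**2 = ((5 + 2*121) + 63)**2 = ((5 + 242) + 63)**2 = (247 + 63)**2 = 310**2 = 96100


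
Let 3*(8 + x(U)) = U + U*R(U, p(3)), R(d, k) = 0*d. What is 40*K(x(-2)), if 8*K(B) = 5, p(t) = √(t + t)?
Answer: 25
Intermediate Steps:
p(t) = √2*√t (p(t) = √(2*t) = √2*√t)
R(d, k) = 0
x(U) = -8 + U/3 (x(U) = -8 + (U + U*0)/3 = -8 + (U + 0)/3 = -8 + U/3)
K(B) = 5/8 (K(B) = (⅛)*5 = 5/8)
40*K(x(-2)) = 40*(5/8) = 25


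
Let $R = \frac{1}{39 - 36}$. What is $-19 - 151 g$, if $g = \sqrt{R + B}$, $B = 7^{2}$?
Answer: $-19 - \frac{302 \sqrt{111}}{3} \approx -1079.6$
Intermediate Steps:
$R = \frac{1}{3} \approx 0.33333$
$B = 49$
$g = \frac{2 \sqrt{111}}{3}$ ($g = \sqrt{\frac{1}{3} + 49} = \sqrt{\frac{148}{3}} = \frac{2 \sqrt{111}}{3} \approx 7.0238$)
$-19 - 151 g = -19 - 151 \frac{2 \sqrt{111}}{3} = -19 - \frac{302 \sqrt{111}}{3}$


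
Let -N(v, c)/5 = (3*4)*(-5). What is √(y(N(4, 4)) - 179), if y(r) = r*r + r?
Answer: √90121 ≈ 300.20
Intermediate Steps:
N(v, c) = 300 (N(v, c) = -5*3*4*(-5) = -60*(-5) = -5*(-60) = 300)
y(r) = r + r² (y(r) = r² + r = r + r²)
√(y(N(4, 4)) - 179) = √(300*(1 + 300) - 179) = √(300*301 - 179) = √(90300 - 179) = √90121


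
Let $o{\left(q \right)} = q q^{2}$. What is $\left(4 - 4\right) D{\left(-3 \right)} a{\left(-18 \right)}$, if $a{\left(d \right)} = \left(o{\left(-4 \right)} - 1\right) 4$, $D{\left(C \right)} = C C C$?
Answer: $0$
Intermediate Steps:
$o{\left(q \right)} = q^{3}$
$D{\left(C \right)} = C^{3}$ ($D{\left(C \right)} = C^{2} C = C^{3}$)
$a{\left(d \right)} = -260$ ($a{\left(d \right)} = \left(\left(-4\right)^{3} - 1\right) 4 = \left(-64 - 1\right) 4 = \left(-65\right) 4 = -260$)
$\left(4 - 4\right) D{\left(-3 \right)} a{\left(-18 \right)} = \left(4 - 4\right) \left(-3\right)^{3} \left(-260\right) = 0 \left(-27\right) \left(-260\right) = 0 \left(-260\right) = 0$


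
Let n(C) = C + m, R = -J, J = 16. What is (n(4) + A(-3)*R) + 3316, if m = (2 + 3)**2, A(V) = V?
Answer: 3393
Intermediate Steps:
R = -16 (R = -1*16 = -16)
m = 25 (m = 5**2 = 25)
n(C) = 25 + C (n(C) = C + 25 = 25 + C)
(n(4) + A(-3)*R) + 3316 = ((25 + 4) - 3*(-16)) + 3316 = (29 + 48) + 3316 = 77 + 3316 = 3393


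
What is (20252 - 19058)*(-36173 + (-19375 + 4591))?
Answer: -60842658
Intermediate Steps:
(20252 - 19058)*(-36173 + (-19375 + 4591)) = 1194*(-36173 - 14784) = 1194*(-50957) = -60842658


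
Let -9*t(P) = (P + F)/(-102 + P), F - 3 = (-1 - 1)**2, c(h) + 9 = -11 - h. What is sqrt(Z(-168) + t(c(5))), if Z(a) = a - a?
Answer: I*sqrt(254)/127 ≈ 0.12549*I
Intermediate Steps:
c(h) = -20 - h (c(h) = -9 + (-11 - h) = -20 - h)
F = 7 (F = 3 + (-1 - 1)**2 = 3 + (-2)**2 = 3 + 4 = 7)
Z(a) = 0
t(P) = -(7 + P)/(9*(-102 + P)) (t(P) = -(P + 7)/(9*(-102 + P)) = -(7 + P)/(9*(-102 + P)))
sqrt(Z(-168) + t(c(5))) = sqrt(0 + (-7 - (-20 - 1*5))/(9*(-102 + (-20 - 1*5)))) = sqrt(0 + (-7 - (-20 - 5))/(9*(-102 + (-20 - 5)))) = sqrt(0 + (-7 - 1*(-25))/(9*(-102 - 25))) = sqrt(0 + (1/9)*(-7 + 25)/(-127)) = sqrt(0 + (1/9)*(-1/127)*18) = sqrt(0 - 2/127) = sqrt(-2/127) = I*sqrt(254)/127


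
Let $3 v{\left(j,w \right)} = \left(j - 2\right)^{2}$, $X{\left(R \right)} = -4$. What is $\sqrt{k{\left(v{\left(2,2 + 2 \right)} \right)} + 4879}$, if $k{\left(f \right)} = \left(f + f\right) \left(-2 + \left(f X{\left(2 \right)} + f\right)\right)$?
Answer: $\sqrt{4879} \approx 69.85$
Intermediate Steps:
$v{\left(j,w \right)} = \frac{\left(-2 + j\right)^{2}}{3}$ ($v{\left(j,w \right)} = \frac{\left(j - 2\right)^{2}}{3} = \frac{\left(-2 + j\right)^{2}}{3}$)
$k{\left(f \right)} = 2 f \left(-2 - 3 f\right)$ ($k{\left(f \right)} = \left(f + f\right) \left(-2 + \left(f \left(-4\right) + f\right)\right) = 2 f \left(-2 + \left(- 4 f + f\right)\right) = 2 f \left(-2 - 3 f\right)$)
$\sqrt{k{\left(v{\left(2,2 + 2 \right)} \right)} + 4879} = \sqrt{2 \frac{\left(-2 + 2\right)^{2}}{3} \left(-2 - 3 \frac{\left(-2 + 2\right)^{2}}{3}\right) + 4879} = \sqrt{2 \frac{0^{2}}{3} \left(-2 - 3 \frac{0^{2}}{3}\right) + 4879} = \sqrt{2 \cdot \frac{1}{3} \cdot 0 \left(-2 - 3 \cdot \frac{1}{3} \cdot 0\right) + 4879} = \sqrt{2 \cdot 0 \left(-2 - 0\right) + 4879} = \sqrt{2 \cdot 0 \left(-2 + 0\right) + 4879} = \sqrt{2 \cdot 0 \left(-2\right) + 4879} = \sqrt{0 + 4879} = \sqrt{4879}$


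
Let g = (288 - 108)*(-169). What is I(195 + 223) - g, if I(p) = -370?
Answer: 30050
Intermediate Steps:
g = -30420 (g = 180*(-169) = -30420)
I(195 + 223) - g = -370 - 1*(-30420) = -370 + 30420 = 30050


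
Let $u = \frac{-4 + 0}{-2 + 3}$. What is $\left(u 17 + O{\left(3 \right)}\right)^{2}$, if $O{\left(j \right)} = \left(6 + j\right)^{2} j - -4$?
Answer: $32041$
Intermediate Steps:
$u = -4$ ($u = - \frac{4}{1} = \left(-4\right) 1 = -4$)
$O{\left(j \right)} = 4 + j \left(6 + j\right)^{2}$ ($O{\left(j \right)} = j \left(6 + j\right)^{2} + 4 = 4 + j \left(6 + j\right)^{2}$)
$\left(u 17 + O{\left(3 \right)}\right)^{2} = \left(\left(-4\right) 17 + \left(4 + 3 \left(6 + 3\right)^{2}\right)\right)^{2} = \left(-68 + \left(4 + 3 \cdot 9^{2}\right)\right)^{2} = \left(-68 + \left(4 + 3 \cdot 81\right)\right)^{2} = \left(-68 + \left(4 + 243\right)\right)^{2} = \left(-68 + 247\right)^{2} = 179^{2} = 32041$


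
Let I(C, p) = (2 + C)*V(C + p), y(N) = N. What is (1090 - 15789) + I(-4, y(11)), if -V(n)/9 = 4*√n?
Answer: -14699 + 72*√7 ≈ -14509.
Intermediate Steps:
V(n) = -36*√n
I(C, p) = -36*√(C + p)*(2 + C) (I(C, p) = (2 + C)*(-36*√(C + p)) = -36*√(C + p)*(2 + C))
(1090 - 15789) + I(-4, y(11)) = (1090 - 15789) + 36*√(-4 + 11)*(-2 - 1*(-4)) = -14699 + 36*√7*(-2 + 4) = -14699 + 36*√7*2 = -14699 + 72*√7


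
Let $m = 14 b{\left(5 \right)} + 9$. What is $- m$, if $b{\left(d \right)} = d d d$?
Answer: $-1759$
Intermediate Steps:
$b{\left(d \right)} = d^{3}$ ($b{\left(d \right)} = d^{2} d = d^{3}$)
$m = 1759$ ($m = 14 \cdot 5^{3} + 9 = 14 \cdot 125 + 9 = 1750 + 9 = 1759$)
$- m = \left(-1\right) 1759 = -1759$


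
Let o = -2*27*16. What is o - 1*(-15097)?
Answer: 14233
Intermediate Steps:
o = -864 (o = -54*16 = -864)
o - 1*(-15097) = -864 - 1*(-15097) = -864 + 15097 = 14233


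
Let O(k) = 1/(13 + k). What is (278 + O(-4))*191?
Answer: 478073/9 ≈ 53119.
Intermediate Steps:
(278 + O(-4))*191 = (278 + 1/(13 - 4))*191 = (278 + 1/9)*191 = (278 + ⅑)*191 = (2503/9)*191 = 478073/9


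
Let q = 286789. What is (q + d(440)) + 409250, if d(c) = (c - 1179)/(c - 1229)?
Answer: 549175510/789 ≈ 6.9604e+5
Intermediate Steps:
d(c) = (-1179 + c)/(-1229 + c)
(q + d(440)) + 409250 = (286789 + (-1179 + 440)/(-1229 + 440)) + 409250 = (286789 - 739/(-789)) + 409250 = (286789 - 1/789*(-739)) + 409250 = (286789 + 739/789) + 409250 = 226277260/789 + 409250 = 549175510/789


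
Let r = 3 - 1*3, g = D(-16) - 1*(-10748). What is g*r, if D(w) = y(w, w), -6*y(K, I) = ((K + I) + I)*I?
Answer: 0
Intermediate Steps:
y(K, I) = -I*(K + 2*I)/6 (y(K, I) = -((K + I) + I)*I/6 = -((I + K) + I)*I/6 = -(K + 2*I)*I/6 = -I*(K + 2*I)/6)
D(w) = -w**2/2 (D(w) = -w*(w + 2*w)/6 = -w*3*w/6 = -w**2/2)
g = 10620 (g = -1/2*(-16)**2 - 1*(-10748) = -1/2*256 + 10748 = -128 + 10748 = 10620)
r = 0 (r = 3 - 3 = 0)
g*r = 10620*0 = 0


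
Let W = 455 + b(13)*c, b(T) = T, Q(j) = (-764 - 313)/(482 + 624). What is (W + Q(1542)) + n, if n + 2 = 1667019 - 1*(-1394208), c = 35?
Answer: 3386720233/1106 ≈ 3.0621e+6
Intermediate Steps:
Q(j) = -1077/1106
W = 910 (W = 455 + 13*35 = 455 + 455 = 910)
n = 3061225 (n = -2 + (1667019 - 1*(-1394208)) = -2 + (1667019 + 1394208) = -2 + 3061227 = 3061225)
(W + Q(1542)) + n = (910 - 1077/1106) + 3061225 = 1005383/1106 + 3061225 = 3386720233/1106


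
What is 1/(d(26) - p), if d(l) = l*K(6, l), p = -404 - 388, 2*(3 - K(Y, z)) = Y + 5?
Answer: 1/727 ≈ 0.0013755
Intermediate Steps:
K(Y, z) = ½ - Y/2 (K(Y, z) = 3 - (Y + 5)/2 = 3 - (5 + Y)/2 = 3 + (-5/2 - Y/2) = ½ - Y/2)
p = -792
d(l) = -5*l/2 (d(l) = l*(½ - ½*6) = l*(½ - 3) = l*(-5/2) = -5*l/2)
1/(d(26) - p) = 1/(-5/2*26 - 1*(-792)) = 1/(-65 + 792) = 1/727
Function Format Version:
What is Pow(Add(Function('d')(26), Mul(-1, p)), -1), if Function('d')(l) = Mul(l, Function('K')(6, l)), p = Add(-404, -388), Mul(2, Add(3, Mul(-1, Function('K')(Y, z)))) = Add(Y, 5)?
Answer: Rational(1, 727) ≈ 0.0013755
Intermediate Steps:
Function('K')(Y, z) = Add(Rational(1, 2), Mul(Rational(-1, 2), Y)) (Function('K')(Y, z) = Add(3, Mul(Rational(-1, 2), Add(Y, 5))) = Add(3, Mul(Rational(-1, 2), Add(5, Y))) = Add(3, Add(Rational(-5, 2), Mul(Rational(-1, 2), Y))) = Add(Rational(1, 2), Mul(Rational(-1, 2), Y)))
p = -792
Function('d')(l) = Mul(Rational(-5, 2), l) (Function('d')(l) = Mul(l, Add(Rational(1, 2), Mul(Rational(-1, 2), 6))) = Mul(l, Add(Rational(1, 2), -3)) = Mul(l, Rational(-5, 2)) = Mul(Rational(-5, 2), l))
Pow(Add(Function('d')(26), Mul(-1, p)), -1) = Pow(Add(Mul(Rational(-5, 2), 26), Mul(-1, -792)), -1) = Pow(Add(-65, 792), -1) = Pow(727, -1) = Rational(1, 727)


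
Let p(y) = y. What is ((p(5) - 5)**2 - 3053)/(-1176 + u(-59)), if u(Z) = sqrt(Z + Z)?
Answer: 1795164/691547 + 3053*I*sqrt(118)/1383094 ≈ 2.5959 + 0.023978*I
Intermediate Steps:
u(Z) = sqrt(2)*sqrt(Z) (u(Z) = sqrt(2*Z) = sqrt(2)*sqrt(Z))
((p(5) - 5)**2 - 3053)/(-1176 + u(-59)) = ((5 - 5)**2 - 3053)/(-1176 + sqrt(2)*sqrt(-59)) = (0**2 - 3053)/(-1176 + sqrt(2)*(I*sqrt(59))) = (0 - 3053)/(-1176 + I*sqrt(118)) = -3053/(-1176 + I*sqrt(118))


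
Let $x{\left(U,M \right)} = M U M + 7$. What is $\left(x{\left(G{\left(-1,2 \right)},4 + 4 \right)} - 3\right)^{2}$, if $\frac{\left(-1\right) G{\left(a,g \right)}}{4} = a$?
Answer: $67600$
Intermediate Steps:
$G{\left(a,g \right)} = - 4 a$
$x{\left(U,M \right)} = 7 + U M^{2}$ ($x{\left(U,M \right)} = U M^{2} + 7 = 7 + U M^{2}$)
$\left(x{\left(G{\left(-1,2 \right)},4 + 4 \right)} - 3\right)^{2} = \left(\left(7 + \left(-4\right) \left(-1\right) \left(4 + 4\right)^{2}\right) - 3\right)^{2} = \left(\left(7 + 4 \cdot 8^{2}\right) - 3\right)^{2} = \left(\left(7 + 4 \cdot 64\right) - 3\right)^{2} = \left(\left(7 + 256\right) - 3\right)^{2} = \left(263 - 3\right)^{2} = 260^{2} = 67600$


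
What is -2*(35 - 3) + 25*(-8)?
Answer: -264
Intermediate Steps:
-2*(35 - 3) + 25*(-8) = -2*32 - 200 = -64 - 200 = -264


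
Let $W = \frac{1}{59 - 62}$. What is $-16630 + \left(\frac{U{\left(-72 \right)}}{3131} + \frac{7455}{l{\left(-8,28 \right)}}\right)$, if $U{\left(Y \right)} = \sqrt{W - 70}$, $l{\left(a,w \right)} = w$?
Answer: $- \frac{65455}{4} + \frac{i \sqrt{633}}{9393} \approx -16364.0 + 0.0026785 i$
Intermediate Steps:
$W = - \frac{1}{3}$ ($W = \frac{1}{-3} = - \frac{1}{3} \approx -0.33333$)
$U{\left(Y \right)} = \frac{i \sqrt{633}}{3}$ ($U{\left(Y \right)} = \sqrt{- \frac{1}{3} - 70} = \sqrt{- \frac{211}{3}} = \frac{i \sqrt{633}}{3}$)
$-16630 + \left(\frac{U{\left(-72 \right)}}{3131} + \frac{7455}{l{\left(-8,28 \right)}}\right) = -16630 + \left(\frac{\frac{1}{3} i \sqrt{633}}{3131} + \frac{7455}{28}\right) = -16630 + \left(\frac{i \sqrt{633}}{3} \cdot \frac{1}{3131} + 7455 \cdot \frac{1}{28}\right) = -16630 + \left(\frac{i \sqrt{633}}{9393} + \frac{1065}{4}\right) = -16630 + \left(\frac{1065}{4} + \frac{i \sqrt{633}}{9393}\right) = - \frac{65455}{4} + \frac{i \sqrt{633}}{9393}$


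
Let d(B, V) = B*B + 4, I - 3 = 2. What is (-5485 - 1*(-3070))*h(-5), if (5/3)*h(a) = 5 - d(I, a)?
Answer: 34776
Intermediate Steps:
I = 5 (I = 3 + 2 = 5)
d(B, V) = 4 + B² (d(B, V) = B² + 4 = 4 + B²)
h(a) = -72/5 (h(a) = 3*(5 - (4 + 5²))/5 = 3*(5 - (4 + 25))/5 = 3*(5 - 1*29)/5 = 3*(5 - 29)/5 = (⅗)*(-24) = -72/5)
(-5485 - 1*(-3070))*h(-5) = (-5485 - 1*(-3070))*(-72/5) = (-5485 + 3070)*(-72/5) = -2415*(-72/5) = 34776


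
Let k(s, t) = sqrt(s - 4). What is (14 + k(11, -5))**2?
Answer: (14 + sqrt(7))**2 ≈ 277.08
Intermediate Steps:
k(s, t) = sqrt(-4 + s)
(14 + k(11, -5))**2 = (14 + sqrt(-4 + 11))**2 = (14 + sqrt(7))**2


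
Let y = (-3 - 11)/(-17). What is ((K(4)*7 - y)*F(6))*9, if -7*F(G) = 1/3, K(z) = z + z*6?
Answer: -1422/17 ≈ -83.647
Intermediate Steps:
K(z) = 7*z (K(z) = z + 6*z = 7*z)
y = 14/17 (y = -14*(-1/17) = 14/17 ≈ 0.82353)
F(G) = -1/21 (F(G) = -⅐/3 = -⅐*⅓ = -1/21)
((K(4)*7 - y)*F(6))*9 = (((7*4)*7 - 1*14/17)*(-1/21))*9 = ((28*7 - 14/17)*(-1/21))*9 = ((196 - 14/17)*(-1/21))*9 = ((3318/17)*(-1/21))*9 = -158/17*9 = -1422/17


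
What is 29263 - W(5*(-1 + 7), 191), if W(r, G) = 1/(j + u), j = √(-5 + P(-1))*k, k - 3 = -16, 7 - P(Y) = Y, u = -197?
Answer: 1120831623/38302 - 13*√3/38302 ≈ 29263.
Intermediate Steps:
P(Y) = 7 - Y
k = -13 (k = 3 - 16 = -13)
j = -13*√3 (j = √(-5 + (7 - 1*(-1)))*(-13) = √(-5 + (7 + 1))*(-13) = √(-5 + 8)*(-13) = √3*(-13) = -13*√3 ≈ -22.517)
W(r, G) = 1/(-197 - 13*√3) (W(r, G) = 1/(-13*√3 - 197) = 1/(-197 - 13*√3))
29263 - W(5*(-1 + 7), 191) = 29263 - (-197/38302 + 13*√3/38302) = 29263 + (197/38302 - 13*√3/38302) = 1120831623/38302 - 13*√3/38302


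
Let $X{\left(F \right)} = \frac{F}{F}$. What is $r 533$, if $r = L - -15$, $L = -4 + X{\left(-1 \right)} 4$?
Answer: $7995$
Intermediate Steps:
$X{\left(F \right)} = 1$
$L = 0$ ($L = -4 + 1 \cdot 4 = -4 + 4 = 0$)
$r = 15$ ($r = 0 - -15 = 0 + 15 = 15$)
$r 533 = 15 \cdot 533 = 7995$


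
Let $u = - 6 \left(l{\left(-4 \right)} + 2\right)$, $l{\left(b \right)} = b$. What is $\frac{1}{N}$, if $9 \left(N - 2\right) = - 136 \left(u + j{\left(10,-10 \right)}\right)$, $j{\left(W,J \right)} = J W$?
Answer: $\frac{9}{11986} \approx 0.00075088$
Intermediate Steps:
$u = 12$ ($u = - 6 \left(-4 + 2\right) = \left(-6\right) \left(-2\right) = 12$)
$N = \frac{11986}{9}$ ($N = 2 + \frac{\left(-136\right) \left(12 - 100\right)}{9} = 2 + \frac{\left(-136\right) \left(-88\right)}{9} = 2 + \frac{1}{9} \cdot 11968 = 2 + \frac{11968}{9} = \frac{11986}{9} \approx 1331.8$)
$\frac{1}{N} = \frac{1}{\frac{11986}{9}} = \frac{9}{11986}$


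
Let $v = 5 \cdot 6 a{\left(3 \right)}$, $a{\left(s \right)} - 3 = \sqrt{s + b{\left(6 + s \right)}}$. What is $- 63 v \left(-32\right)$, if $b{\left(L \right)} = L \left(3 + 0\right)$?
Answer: $181440 + 60480 \sqrt{30} \approx 5.127 \cdot 10^{5}$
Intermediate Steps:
$b{\left(L \right)} = 3 L$ ($b{\left(L \right)} = L 3 = 3 L$)
$a{\left(s \right)} = 3 + \sqrt{18 + 4 s}$ ($a{\left(s \right)} = 3 + \sqrt{s + 3 \left(6 + s\right)} = 3 + \sqrt{s + \left(18 + 3 s\right)} = 3 + \sqrt{18 + 4 s}$)
$v = 90 + 30 \sqrt{30}$ ($v = 5 \cdot 6 \left(3 + \sqrt{18 + 4 \cdot 3}\right) = 30 \left(3 + \sqrt{18 + 12}\right) = 30 \left(3 + \sqrt{30}\right) = 90 + 30 \sqrt{30} \approx 254.32$)
$- 63 v \left(-32\right) = - 63 \left(90 + 30 \sqrt{30}\right) \left(-32\right) = \left(-5670 - 1890 \sqrt{30}\right) \left(-32\right) = 181440 + 60480 \sqrt{30}$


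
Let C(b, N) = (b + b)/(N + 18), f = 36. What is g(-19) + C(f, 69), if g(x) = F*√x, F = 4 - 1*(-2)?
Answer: 24/29 + 6*I*√19 ≈ 0.82759 + 26.153*I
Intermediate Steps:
F = 6 (F = 4 + 2 = 6)
C(b, N) = 2*b/(18 + N) (C(b, N) = (2*b)/(18 + N) = 2*b/(18 + N))
g(x) = 6*√x
g(-19) + C(f, 69) = 6*√(-19) + 2*36/(18 + 69) = 6*(I*√19) + 2*36/87 = 6*I*√19 + 2*36*(1/87) = 6*I*√19 + 24/29 = 24/29 + 6*I*√19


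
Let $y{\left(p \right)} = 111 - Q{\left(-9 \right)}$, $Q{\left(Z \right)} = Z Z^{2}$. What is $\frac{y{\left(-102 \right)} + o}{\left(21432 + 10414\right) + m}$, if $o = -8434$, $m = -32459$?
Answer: $\frac{7594}{613} \approx 12.388$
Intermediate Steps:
$Q{\left(Z \right)} = Z^{3}$
$y{\left(p \right)} = 840$ ($y{\left(p \right)} = 111 - \left(-9\right)^{3} = 111 - -729 = 111 + 729 = 840$)
$\frac{y{\left(-102 \right)} + o}{\left(21432 + 10414\right) + m} = \frac{840 - 8434}{\left(21432 + 10414\right) - 32459} = - \frac{7594}{31846 - 32459} = - \frac{7594}{-613} = \left(-7594\right) \left(- \frac{1}{613}\right) = \frac{7594}{613}$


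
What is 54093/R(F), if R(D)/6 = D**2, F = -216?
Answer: 18031/93312 ≈ 0.19323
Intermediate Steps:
R(D) = 6*D**2
54093/R(F) = 54093/((6*(-216)**2)) = 54093/((6*46656)) = 54093/279936 = 54093*(1/279936) = 18031/93312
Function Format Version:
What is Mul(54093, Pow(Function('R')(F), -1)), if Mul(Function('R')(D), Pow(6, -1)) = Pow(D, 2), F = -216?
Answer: Rational(18031, 93312) ≈ 0.19323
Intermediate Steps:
Function('R')(D) = Mul(6, Pow(D, 2))
Mul(54093, Pow(Function('R')(F), -1)) = Mul(54093, Pow(Mul(6, Pow(-216, 2)), -1)) = Mul(54093, Pow(Mul(6, 46656), -1)) = Mul(54093, Pow(279936, -1)) = Mul(54093, Rational(1, 279936)) = Rational(18031, 93312)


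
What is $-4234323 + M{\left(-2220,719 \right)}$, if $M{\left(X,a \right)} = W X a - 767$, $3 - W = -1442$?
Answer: $-2310715190$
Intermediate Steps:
$W = 1445$ ($W = 3 - -1442 = 3 + 1442 = 1445$)
$M{\left(X,a \right)} = -767 + 1445 X a$ ($M{\left(X,a \right)} = 1445 X a - 767 = -767 + 1445 X a$)
$-4234323 + M{\left(-2220,719 \right)} = -4234323 + \left(-767 + 1445 \left(-2220\right) 719\right) = -4234323 - 2306480867 = -2310715190$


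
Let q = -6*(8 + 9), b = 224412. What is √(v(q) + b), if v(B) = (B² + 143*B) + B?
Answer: 4*√13758 ≈ 469.18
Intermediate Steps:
q = -102 (q = -6*17 = -102)
v(B) = B² + 144*B
√(v(q) + b) = √(-102*(144 - 102) + 224412) = √(-102*42 + 224412) = √(-4284 + 224412) = √220128 = 4*√13758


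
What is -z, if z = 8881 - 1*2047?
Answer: -6834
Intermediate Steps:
z = 6834 (z = 8881 - 2047 = 6834)
-z = -1*6834 = -6834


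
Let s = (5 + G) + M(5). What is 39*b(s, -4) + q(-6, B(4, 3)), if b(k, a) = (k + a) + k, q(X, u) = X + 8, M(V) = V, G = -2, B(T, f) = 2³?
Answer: 470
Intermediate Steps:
B(T, f) = 8
q(X, u) = 8 + X
s = 8 (s = (5 - 2) + 5 = 3 + 5 = 8)
b(k, a) = a + 2*k (b(k, a) = (a + k) + k = a + 2*k)
39*b(s, -4) + q(-6, B(4, 3)) = 39*(-4 + 2*8) + (8 - 6) = 39*(-4 + 16) + 2 = 39*12 + 2 = 468 + 2 = 470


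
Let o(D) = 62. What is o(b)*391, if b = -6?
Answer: 24242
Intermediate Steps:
o(b)*391 = 62*391 = 24242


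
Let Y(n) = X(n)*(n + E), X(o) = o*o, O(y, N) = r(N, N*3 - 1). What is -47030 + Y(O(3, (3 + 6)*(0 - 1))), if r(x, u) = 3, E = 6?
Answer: -46949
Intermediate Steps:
O(y, N) = 3
X(o) = o**2
Y(n) = n**2*(6 + n) (Y(n) = n**2*(n + 6) = n**2*(6 + n))
-47030 + Y(O(3, (3 + 6)*(0 - 1))) = -47030 + 3**2*(6 + 3) = -47030 + 9*9 = -47030 + 81 = -46949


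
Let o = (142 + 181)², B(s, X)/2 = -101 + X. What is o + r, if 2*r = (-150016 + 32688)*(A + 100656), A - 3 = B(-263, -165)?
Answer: -5873745999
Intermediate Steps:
B(s, X) = -202 + 2*X (B(s, X) = 2*(-101 + X) = -202 + 2*X)
A = -529 (A = 3 + (-202 + 2*(-165)) = 3 + (-202 - 330) = 3 - 532 = -529)
r = -5873850328 (r = ((-150016 + 32688)*(-529 + 100656))/2 = (-117328*100127)/2 = (½)*(-11747700656) = -5873850328)
o = 104329 (o = 323² = 104329)
o + r = 104329 - 5873850328 = -5873745999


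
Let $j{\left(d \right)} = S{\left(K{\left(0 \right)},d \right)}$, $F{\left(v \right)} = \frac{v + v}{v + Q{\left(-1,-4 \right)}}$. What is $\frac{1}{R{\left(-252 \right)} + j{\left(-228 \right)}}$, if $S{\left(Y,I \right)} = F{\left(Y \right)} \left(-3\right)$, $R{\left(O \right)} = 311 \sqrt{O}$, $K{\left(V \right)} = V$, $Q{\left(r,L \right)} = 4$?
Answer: $- \frac{i \sqrt{7}}{13062} \approx - 0.00020255 i$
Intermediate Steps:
$F{\left(v \right)} = \frac{2 v}{4 + v}$ ($F{\left(v \right)} = \frac{v + v}{v + 4} = \frac{2 v}{4 + v}$)
$S{\left(Y,I \right)} = - \frac{6 Y}{4 + Y}$ ($S{\left(Y,I \right)} = \frac{2 Y}{4 + Y} \left(-3\right) = - \frac{6 Y}{4 + Y}$)
$j{\left(d \right)} = 0$ ($j{\left(d \right)} = \left(-6\right) 0 \frac{1}{4 + 0} = \left(-6\right) 0 \cdot \frac{1}{4} = 0$)
$\frac{1}{R{\left(-252 \right)} + j{\left(-228 \right)}} = \frac{1}{311 \sqrt{-252} + 0} = \frac{1}{311 \cdot 6 i \sqrt{7} + 0} = \frac{1}{1866 i \sqrt{7} + 0} = \frac{1}{1866 i \sqrt{7}} = - \frac{i \sqrt{7}}{13062}$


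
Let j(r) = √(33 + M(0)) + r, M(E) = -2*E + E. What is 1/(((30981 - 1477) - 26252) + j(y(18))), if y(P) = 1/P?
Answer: 1053666/3426569677 - 324*√33/3426569677 ≈ 0.00030696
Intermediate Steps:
M(E) = -E
j(r) = r + √33 (j(r) = √(33 - 1*0) + r = √(33 + 0) + r = √33 + r = r + √33)
1/(((30981 - 1477) - 26252) + j(y(18))) = 1/(((30981 - 1477) - 26252) + (1/18 + √33)) = 1/((29504 - 26252) + (1/18 + √33)) = 1/(3252 + (1/18 + √33)) = 1/(58537/18 + √33)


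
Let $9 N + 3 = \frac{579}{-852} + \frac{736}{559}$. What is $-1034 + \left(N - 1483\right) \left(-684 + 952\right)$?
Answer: $- \frac{142361873855}{357201} \approx -3.9855 \cdot 10^{5}$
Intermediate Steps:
$N = - \frac{375131}{1428804}$ ($N = - \frac{1}{3} + \frac{\frac{579}{-852} + \frac{736}{559}}{9} = - \frac{1}{3} + \frac{579 \left(- \frac{1}{852}\right) + 736 \cdot \frac{1}{559}}{9} = - \frac{1}{3} + \frac{- \frac{193}{284} + \frac{736}{559}}{9} = - \frac{1}{3} + \frac{1}{9} \cdot \frac{101137}{158756} = - \frac{1}{3} + \frac{101137}{1428804} = - \frac{375131}{1428804} \approx -0.26255$)
$-1034 + \left(N - 1483\right) \left(-684 + 952\right) = -1034 + \left(- \frac{375131}{1428804} - 1483\right) \left(-684 + 952\right) = -1034 - \frac{141992528021}{357201} = - \frac{142361873855}{357201}$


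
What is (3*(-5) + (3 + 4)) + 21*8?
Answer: 160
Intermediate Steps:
(3*(-5) + (3 + 4)) + 21*8 = (-15 + 7) + 168 = -8 + 168 = 160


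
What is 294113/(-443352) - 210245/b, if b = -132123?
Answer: 6039272149/6508555144 ≈ 0.92790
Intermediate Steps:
294113/(-443352) - 210245/b = 294113/(-443352) - 210245/(-132123) = 294113*(-1/443352) - 210245*(-1/132123) = -294113/443352 + 210245/132123 = 6039272149/6508555144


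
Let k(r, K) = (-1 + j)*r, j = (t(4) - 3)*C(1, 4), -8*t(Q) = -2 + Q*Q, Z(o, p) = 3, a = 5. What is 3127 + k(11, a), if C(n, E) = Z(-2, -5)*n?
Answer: 11837/4 ≈ 2959.3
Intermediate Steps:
C(n, E) = 3*n
t(Q) = ¼ - Q²/8 (t(Q) = -(-2 + Q*Q)/8 = -(-2 + Q²)/8 = ¼ - Q²/8)
j = -57/4 (j = ((¼ - ⅛*4²) - 3)*(3*1) = ((¼ - ⅛*16) - 3)*3 = ((¼ - 2) - 3)*3 = (-7/4 - 3)*3 = -19/4*3 = -57/4 ≈ -14.250)
k(r, K) = -61*r/4 (k(r, K) = (-1 - 57/4)*r = -61*r/4)
3127 + k(11, a) = 3127 - 61/4*11 = 3127 - 671/4 = 11837/4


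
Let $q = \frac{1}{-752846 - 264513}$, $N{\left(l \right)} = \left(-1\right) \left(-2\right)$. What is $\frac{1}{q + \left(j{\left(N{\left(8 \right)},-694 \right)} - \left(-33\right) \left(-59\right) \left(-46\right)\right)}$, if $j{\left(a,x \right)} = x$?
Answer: $\frac{1017359}{90410659611} \approx 1.1253 \cdot 10^{-5}$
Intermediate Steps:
$N{\left(l \right)} = 2$
$q = - \frac{1}{1017359}$ ($q = \frac{1}{-1017359} = - \frac{1}{1017359} \approx -9.8294 \cdot 10^{-7}$)
$\frac{1}{q + \left(j{\left(N{\left(8 \right)},-694 \right)} - \left(-33\right) \left(-59\right) \left(-46\right)\right)} = \frac{1}{- \frac{1}{1017359} - \left(694 + \left(-33\right) \left(-59\right) \left(-46\right)\right)} = \frac{1}{- \frac{1}{1017359} - \left(694 + 1947 \left(-46\right)\right)} = \frac{1}{- \frac{1}{1017359} - -88868} = \frac{1}{- \frac{1}{1017359} + \left(-694 + 89562\right)} = \frac{1}{- \frac{1}{1017359} + 88868} = \frac{1}{\frac{90410659611}{1017359}} = \frac{1017359}{90410659611}$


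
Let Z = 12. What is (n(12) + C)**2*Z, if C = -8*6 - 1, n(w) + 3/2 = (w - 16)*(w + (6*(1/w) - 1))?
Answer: 111747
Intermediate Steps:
n(w) = -3/2 + (-16 + w)*(-1 + w + 6/w) (n(w) = -3/2 + (w - 16)*(w + (6*(1/w) - 1)) = -3/2 + (-16 + w)*(w + (6/w - 1)) = -3/2 + (-16 + w)*(w + (-1 + 6/w)) = -3/2 + (-16 + w)*(-1 + w + 6/w))
C = -49 (C = -48 - 1 = -49)
(n(12) + C)**2*Z = ((41/2 + 12**2 - 96/12 - 17*12) - 49)**2*12 = ((41/2 + 144 - 96*1/12 - 204) - 49)**2*12 = ((41/2 + 144 - 8 - 204) - 49)**2*12 = (-95/2 - 49)**2*12 = (-193/2)**2*12 = (37249/4)*12 = 111747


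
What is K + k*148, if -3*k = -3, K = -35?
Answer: 113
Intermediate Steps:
k = 1 (k = -⅓*(-3) = 1)
K + k*148 = -35 + 1*148 = -35 + 148 = 113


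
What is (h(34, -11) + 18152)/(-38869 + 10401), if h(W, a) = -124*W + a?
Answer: -13925/28468 ≈ -0.48915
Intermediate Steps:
h(W, a) = a - 124*W
(h(34, -11) + 18152)/(-38869 + 10401) = ((-11 - 124*34) + 18152)/(-38869 + 10401) = ((-11 - 4216) + 18152)/(-28468) = (-4227 + 18152)*(-1/28468) = 13925*(-1/28468) = -13925/28468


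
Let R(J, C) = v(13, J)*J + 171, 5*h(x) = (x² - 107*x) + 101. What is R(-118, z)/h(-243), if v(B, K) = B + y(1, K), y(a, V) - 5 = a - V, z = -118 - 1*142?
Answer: -79975/85151 ≈ -0.93921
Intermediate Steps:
z = -260 (z = -118 - 142 = -260)
y(a, V) = 5 + a - V (y(a, V) = 5 + (a - V) = 5 + a - V)
h(x) = 101/5 - 107*x/5 + x²/5 (h(x) = ((x² - 107*x) + 101)/5 = (101 + x² - 107*x)/5 = 101/5 - 107*x/5 + x²/5)
v(B, K) = 6 + B - K (v(B, K) = B + (5 + 1 - K) = B + (6 - K) = 6 + B - K)
R(J, C) = 171 + J*(19 - J) (R(J, C) = (6 + 13 - J)*J + 171 = (19 - J)*J + 171 = J*(19 - J) + 171 = 171 + J*(19 - J))
R(-118, z)/h(-243) = (171 - 118*(19 - 1*(-118)))/(101/5 - 107/5*(-243) + (⅕)*(-243)²) = (171 - 118*(19 + 118))/(101/5 + 26001/5 + (⅕)*59049) = (171 - 118*137)/(101/5 + 26001/5 + 59049/5) = (171 - 16166)/(85151/5) = -15995*5/85151 = -79975/85151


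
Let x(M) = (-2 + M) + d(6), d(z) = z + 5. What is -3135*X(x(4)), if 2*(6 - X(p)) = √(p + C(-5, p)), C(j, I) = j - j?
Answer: -18810 + 3135*√13/2 ≈ -13158.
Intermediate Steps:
d(z) = 5 + z
C(j, I) = 0
x(M) = 9 + M (x(M) = (-2 + M) + (5 + 6) = (-2 + M) + 11 = 9 + M)
X(p) = 6 - √p/2 (X(p) = 6 - √(p + 0)/2 = 6 - √p/2)
-3135*X(x(4)) = -3135*(6 - √(9 + 4)/2) = -3135*(6 - √13/2) = -(18810 - 3135*√13/2) = -18810 + 3135*√13/2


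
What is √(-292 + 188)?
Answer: 2*I*√26 ≈ 10.198*I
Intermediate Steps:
√(-292 + 188) = √(-104) = 2*I*√26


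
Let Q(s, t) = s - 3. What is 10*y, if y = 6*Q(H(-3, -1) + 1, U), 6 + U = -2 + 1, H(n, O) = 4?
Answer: 120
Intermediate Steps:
U = -7 (U = -6 + (-2 + 1) = -6 - 1 = -7)
Q(s, t) = -3 + s
y = 12 (y = 6*(-3 + (4 + 1)) = 6*(-3 + 5) = 6*2 = 12)
10*y = 10*12 = 120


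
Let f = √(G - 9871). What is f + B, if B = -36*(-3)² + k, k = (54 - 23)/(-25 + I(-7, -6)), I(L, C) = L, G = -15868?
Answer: -10399/32 + I*√25739 ≈ -324.97 + 160.43*I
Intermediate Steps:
f = I*√25739 (f = √(-15868 - 9871) = √(-25739) = I*√25739 ≈ 160.43*I)
k = -31/32 (k = (54 - 23)/(-25 - 7) = 31/(-32) = 31*(-1/32) = -31/32 ≈ -0.96875)
B = -10399/32 (B = -36*(-3)² - 31/32 = -36*9 - 31/32 = -324 - 31/32 = -10399/32 ≈ -324.97)
f + B = I*√25739 - 10399/32 = -10399/32 + I*√25739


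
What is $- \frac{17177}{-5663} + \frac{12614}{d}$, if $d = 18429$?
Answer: $\frac{387988015}{104363427} \approx 3.7177$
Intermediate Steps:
$- \frac{17177}{-5663} + \frac{12614}{d} = - \frac{17177}{-5663} + \frac{12614}{18429} = \left(-17177\right) \left(- \frac{1}{5663}\right) + 12614 \cdot \frac{1}{18429} = \frac{17177}{5663} + \frac{12614}{18429} = \frac{387988015}{104363427}$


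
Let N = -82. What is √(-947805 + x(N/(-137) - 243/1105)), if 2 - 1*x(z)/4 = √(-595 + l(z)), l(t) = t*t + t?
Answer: √(-21721060241400325 - 605540*I*√13623901139299)/151385 ≈ 0.050089 - 973.55*I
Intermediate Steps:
l(t) = t + t² (l(t) = t² + t = t + t²)
x(z) = 8 - 4*√(-595 + z*(1 + z))
√(-947805 + x(N/(-137) - 243/1105)) = √(-947805 + (8 - 4*√(-595 + (-82/(-137) - 243/1105)*(1 + (-82/(-137) - 243/1105))))) = √(-947805 + (8 - 4*√(-595 + (-82*(-1/137) - 243*1/1105)*(1 + (-82*(-1/137) - 243*1/1105))))) = √(-947805 + (8 - 4*√(-595 + (82/137 - 243/1105)*(1 + (82/137 - 243/1105))))) = √(-947805 + (8 - 4*√(-595 + 57319*(1 + 57319/151385)/151385))) = √(-947805 + (8 - 4*√(-595 + (57319/151385)*(208704/151385)))) = √(-947805 + (8 - 4*√(-595 + 11962704576/22917418225))) = √(-947805 + (8 - 4*I*√13623901139299/151385)) = √(-947797 - 4*I*√13623901139299/151385)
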